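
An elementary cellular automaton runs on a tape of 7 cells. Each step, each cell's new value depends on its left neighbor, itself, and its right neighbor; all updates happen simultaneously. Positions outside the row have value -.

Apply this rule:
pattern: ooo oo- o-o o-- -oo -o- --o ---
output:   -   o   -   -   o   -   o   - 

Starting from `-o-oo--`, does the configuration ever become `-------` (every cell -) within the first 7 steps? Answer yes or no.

o--oo--
--ooo--
-oo-o--
ooo----
o-o----
-------
all cells are - at step 6

yes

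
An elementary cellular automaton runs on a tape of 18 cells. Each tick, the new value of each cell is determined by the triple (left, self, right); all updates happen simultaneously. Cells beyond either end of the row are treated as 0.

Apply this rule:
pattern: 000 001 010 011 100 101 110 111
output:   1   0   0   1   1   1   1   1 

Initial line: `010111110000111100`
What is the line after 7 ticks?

001111111110111111
101111111111111111
011111111111111111
011111111111111111  (fixed point — unchanged through tick 7)

011111111111111111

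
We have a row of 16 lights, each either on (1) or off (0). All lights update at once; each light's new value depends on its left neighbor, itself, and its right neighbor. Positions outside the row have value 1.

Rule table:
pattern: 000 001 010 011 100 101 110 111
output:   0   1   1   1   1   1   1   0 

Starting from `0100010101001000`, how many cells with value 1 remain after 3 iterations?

7

1110111111111101
0011100000000111
1110110000001100
count of 1: 7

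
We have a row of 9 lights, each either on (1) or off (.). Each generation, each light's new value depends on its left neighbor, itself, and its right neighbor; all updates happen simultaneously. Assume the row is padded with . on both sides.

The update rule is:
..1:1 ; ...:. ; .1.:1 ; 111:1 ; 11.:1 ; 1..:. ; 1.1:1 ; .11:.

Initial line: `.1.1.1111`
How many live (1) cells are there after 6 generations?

generation 1: 11111.111
generation 2: .11111.11
generation 3: 1.11111.1
generation 4: 11.111111
generation 5: .11.11111
generation 6: 1.11.1111
count of 1: 7

7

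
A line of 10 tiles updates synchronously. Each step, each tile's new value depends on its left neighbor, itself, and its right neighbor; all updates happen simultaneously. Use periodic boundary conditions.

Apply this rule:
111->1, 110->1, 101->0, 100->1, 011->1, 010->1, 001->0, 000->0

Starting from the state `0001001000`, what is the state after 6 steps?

step 1: 0001101100
step 2: 0001101110
step 3: 0001101111
step 4: 1001101111
step 5: 1101101111
step 6: 1101101111

1101101111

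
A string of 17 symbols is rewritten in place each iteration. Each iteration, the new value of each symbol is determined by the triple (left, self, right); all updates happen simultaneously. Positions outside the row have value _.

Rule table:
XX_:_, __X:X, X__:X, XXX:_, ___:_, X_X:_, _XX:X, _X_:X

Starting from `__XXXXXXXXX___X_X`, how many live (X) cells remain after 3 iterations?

9

_XX________X_XX_X
XX_X______XX_X__X
X__XX____XX__XXXX
count of X: 9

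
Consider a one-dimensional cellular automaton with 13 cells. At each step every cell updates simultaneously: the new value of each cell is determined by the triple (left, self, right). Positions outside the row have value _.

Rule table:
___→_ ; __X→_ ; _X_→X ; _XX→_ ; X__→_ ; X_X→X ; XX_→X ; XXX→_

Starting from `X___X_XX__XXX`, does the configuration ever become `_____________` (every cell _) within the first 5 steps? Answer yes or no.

no

step 1: X___XX_X____X
step 2: X____XXX____X
step 3: X______X____X
step 4: X______X____X  (fixed point — unchanged through step 5)
step 5 is X______X____X, still not uniform _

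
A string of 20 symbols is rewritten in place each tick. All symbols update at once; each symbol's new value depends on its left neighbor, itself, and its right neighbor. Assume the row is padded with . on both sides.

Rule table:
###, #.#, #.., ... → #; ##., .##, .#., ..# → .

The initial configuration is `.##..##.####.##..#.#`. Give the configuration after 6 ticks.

tick 1: ...#...#.##.#..#..#.
tick 2: ##..##..#..#.#..#..#
tick 3: ..#...#..#..#.#..#..
tick 4: #..##..#..#..#.#..##
tick 5: .#...#..#..#..#.#...
tick 6: ..##..#..#..#..#.###

..##..#..#..#..#.###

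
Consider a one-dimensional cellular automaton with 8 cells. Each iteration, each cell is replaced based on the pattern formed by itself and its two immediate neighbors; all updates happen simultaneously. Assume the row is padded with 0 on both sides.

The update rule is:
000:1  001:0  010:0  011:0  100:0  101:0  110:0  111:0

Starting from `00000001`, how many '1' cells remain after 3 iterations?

11111100
00000001  (repeats iteration 0; period 2)
iteration 3: 11111100
count of 1: 6

6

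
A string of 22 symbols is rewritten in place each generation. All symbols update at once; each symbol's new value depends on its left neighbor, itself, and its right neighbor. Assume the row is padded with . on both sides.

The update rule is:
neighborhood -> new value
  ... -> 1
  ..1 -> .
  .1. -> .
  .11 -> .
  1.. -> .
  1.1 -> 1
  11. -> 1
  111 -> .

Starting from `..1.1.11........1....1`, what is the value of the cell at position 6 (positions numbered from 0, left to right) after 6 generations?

1..1.1.1.111111...11..
....1.1.1.....1.1..1.1
111..1.1..111..1....1.
..1...1.....1....11...
1...1...111...11..1.11
..1...1...1.1..1...1.1
position 6 holds 1

1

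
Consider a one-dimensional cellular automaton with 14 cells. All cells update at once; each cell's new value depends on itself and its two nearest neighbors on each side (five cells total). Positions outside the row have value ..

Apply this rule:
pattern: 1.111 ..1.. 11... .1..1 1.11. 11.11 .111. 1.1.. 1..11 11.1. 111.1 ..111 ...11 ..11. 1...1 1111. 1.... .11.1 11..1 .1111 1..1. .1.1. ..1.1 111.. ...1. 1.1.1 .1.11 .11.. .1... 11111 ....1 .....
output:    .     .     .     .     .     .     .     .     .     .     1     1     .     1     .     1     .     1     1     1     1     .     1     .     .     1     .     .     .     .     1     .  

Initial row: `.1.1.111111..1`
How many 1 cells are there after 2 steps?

step 1: .1.1..1..1.11.
step 2: .1...1..11....
count of 1: 4

4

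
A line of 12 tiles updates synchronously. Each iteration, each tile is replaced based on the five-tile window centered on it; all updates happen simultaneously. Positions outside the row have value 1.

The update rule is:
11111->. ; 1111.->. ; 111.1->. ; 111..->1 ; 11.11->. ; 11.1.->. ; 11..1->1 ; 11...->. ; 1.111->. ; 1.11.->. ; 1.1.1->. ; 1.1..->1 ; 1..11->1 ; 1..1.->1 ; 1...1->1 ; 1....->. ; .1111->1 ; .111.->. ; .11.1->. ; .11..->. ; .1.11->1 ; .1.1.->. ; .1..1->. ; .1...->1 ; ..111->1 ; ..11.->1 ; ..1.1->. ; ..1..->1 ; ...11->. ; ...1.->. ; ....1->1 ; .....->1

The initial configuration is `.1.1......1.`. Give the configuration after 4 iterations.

...11.111..1
.1.1....1111
...11.1.11..
.1.1...1..11

.1.1...1..11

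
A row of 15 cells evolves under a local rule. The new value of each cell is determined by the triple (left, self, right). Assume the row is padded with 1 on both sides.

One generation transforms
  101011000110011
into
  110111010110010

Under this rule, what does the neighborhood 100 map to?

At position 6 the neighborhood is 100; the next row has 0 there.

0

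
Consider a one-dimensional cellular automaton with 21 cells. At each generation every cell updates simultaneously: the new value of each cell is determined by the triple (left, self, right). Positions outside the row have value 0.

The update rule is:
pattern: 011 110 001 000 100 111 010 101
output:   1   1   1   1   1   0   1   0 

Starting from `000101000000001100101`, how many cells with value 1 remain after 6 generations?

5

generation 1: 111101111111111111101
generation 2: 100101000000000000101
generation 3: 111101111111111111101  (repeats generation 1; period 2)
generation 6: 100101000000000000101
count of 1: 5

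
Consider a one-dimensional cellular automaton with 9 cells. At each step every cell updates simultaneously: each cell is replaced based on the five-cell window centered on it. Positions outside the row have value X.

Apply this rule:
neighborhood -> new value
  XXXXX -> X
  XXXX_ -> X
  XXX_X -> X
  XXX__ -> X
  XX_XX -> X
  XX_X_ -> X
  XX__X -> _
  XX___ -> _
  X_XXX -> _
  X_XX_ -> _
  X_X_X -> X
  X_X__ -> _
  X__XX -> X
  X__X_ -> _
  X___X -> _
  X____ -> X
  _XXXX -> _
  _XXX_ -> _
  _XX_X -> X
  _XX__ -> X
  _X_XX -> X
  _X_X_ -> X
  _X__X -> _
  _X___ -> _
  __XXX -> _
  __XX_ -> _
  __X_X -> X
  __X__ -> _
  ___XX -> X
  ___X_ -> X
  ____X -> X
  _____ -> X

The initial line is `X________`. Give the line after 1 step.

X_XXXXXXX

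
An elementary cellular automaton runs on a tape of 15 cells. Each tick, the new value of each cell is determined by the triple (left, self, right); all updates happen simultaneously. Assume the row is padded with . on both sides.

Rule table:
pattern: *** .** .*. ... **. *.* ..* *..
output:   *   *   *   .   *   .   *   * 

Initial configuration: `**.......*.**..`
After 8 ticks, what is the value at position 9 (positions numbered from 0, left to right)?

***.....**.***.
****...***.****
*****.****.****
*****.****.****  (fixed point — unchanged through tick 8)
position 9 holds *

*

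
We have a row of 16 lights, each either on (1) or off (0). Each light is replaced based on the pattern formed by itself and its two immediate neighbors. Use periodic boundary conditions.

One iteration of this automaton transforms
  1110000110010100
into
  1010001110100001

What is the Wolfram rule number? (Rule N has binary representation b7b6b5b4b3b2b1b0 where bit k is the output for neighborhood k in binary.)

74

position 1: 111 → 0  (bit 7 = 0)
position 2: 110 → 1  (bit 6 = 1)
position 12: 101 → 0  (bit 5 = 0)
position 3: 100 → 0  (bit 4 = 0)
position 0: 011 → 1  (bit 3 = 1)
position 11: 010 → 0  (bit 2 = 0)
position 6: 001 → 1  (bit 1 = 1)
position 4: 000 → 0  (bit 0 = 0)
bits b7..b0 = 01001010 = 74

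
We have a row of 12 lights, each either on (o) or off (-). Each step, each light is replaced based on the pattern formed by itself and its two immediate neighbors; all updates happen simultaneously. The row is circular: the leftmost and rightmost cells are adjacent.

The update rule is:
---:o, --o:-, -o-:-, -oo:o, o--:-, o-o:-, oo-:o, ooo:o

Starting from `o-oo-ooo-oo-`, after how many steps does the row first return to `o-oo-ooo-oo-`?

--oo-ooo-oo-
o-oo-ooo-oo-

2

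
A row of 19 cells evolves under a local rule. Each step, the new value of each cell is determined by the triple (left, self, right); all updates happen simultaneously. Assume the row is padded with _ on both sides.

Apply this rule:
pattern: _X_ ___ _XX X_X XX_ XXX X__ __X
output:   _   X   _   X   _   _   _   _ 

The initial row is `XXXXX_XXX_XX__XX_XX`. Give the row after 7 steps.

_____X___X______X__
XXXX___X___XXXX___X
_____X___X______X__  (repeats step 1; period 2)
step 7: _____X___X______X__

_____X___X______X__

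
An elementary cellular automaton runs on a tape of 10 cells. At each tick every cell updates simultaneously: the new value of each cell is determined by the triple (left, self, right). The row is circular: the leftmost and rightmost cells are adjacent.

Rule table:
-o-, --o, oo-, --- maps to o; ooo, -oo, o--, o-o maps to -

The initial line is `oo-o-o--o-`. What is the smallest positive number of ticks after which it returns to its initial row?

-o-o-o-oo-
oo-o-o--o-

2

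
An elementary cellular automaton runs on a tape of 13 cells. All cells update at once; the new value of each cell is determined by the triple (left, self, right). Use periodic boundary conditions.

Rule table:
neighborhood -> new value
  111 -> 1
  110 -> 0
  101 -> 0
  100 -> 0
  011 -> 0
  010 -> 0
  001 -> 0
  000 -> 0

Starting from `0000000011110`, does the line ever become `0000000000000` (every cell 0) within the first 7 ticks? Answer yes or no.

yes

tick 1: 0000000001100
tick 2: 0000000000000
all cells are 0 at tick 2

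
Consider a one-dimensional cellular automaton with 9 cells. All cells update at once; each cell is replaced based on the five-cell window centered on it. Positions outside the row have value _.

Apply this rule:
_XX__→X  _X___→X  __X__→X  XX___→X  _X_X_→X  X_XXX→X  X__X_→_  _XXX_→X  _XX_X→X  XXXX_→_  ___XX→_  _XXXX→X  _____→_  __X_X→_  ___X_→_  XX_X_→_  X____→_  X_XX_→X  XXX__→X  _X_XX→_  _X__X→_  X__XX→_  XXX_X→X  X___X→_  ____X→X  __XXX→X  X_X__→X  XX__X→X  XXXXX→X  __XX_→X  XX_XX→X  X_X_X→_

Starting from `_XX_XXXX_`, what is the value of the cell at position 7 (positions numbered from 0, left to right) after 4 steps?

_

_XXXXX_XX
_XXX_XXXX
_XXXXXX_X
_XXXX_X_X
position 7 holds _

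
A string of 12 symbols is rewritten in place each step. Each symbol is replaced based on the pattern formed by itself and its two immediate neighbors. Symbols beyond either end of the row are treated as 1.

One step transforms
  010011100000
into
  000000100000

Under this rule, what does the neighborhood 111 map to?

0

At position 5 the neighborhood is 111; the next row has 0 there.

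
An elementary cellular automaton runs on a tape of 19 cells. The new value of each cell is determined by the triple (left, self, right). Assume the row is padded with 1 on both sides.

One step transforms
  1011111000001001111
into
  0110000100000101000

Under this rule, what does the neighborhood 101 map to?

At position 1 the neighborhood is 101; the next row has 1 there.

1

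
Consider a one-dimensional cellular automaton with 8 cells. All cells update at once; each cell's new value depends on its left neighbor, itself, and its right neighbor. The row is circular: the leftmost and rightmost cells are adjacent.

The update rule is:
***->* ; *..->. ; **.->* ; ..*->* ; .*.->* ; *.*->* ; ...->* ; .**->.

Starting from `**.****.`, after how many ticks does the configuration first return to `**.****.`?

.**.****
*.**.***
**.**.**
***.**.*
****.**.
.****.**
*.****.*
**.****.

8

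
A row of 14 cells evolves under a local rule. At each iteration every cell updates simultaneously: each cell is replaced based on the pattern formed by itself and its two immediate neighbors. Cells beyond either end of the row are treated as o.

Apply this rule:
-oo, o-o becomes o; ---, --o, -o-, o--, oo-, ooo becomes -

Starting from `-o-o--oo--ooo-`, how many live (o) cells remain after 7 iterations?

o-o---o---o--o
-o-----------o
o------------o
-------------o
-------------o  (fixed point — unchanged through iteration 7)
count of o: 1

1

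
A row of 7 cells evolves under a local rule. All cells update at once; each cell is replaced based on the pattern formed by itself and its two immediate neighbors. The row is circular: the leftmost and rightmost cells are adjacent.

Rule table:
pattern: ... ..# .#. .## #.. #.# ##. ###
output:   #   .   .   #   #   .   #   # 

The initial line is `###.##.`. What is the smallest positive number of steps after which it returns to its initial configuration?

1

###.##.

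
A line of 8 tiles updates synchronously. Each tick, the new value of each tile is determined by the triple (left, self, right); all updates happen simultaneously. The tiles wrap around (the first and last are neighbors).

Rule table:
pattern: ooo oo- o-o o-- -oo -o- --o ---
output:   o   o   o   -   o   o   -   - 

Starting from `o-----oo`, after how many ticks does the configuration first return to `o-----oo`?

tick 1: o-----oo

1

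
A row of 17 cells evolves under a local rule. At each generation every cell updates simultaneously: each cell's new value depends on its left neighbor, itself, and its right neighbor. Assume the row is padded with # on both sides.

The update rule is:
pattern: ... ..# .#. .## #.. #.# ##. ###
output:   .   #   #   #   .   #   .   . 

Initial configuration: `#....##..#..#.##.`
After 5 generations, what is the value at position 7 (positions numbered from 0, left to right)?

#

....##..##.####.#
...##..##.##...##
..##..##.##...##.
.##..##.##...##.#
##..##.##...##.##
position 7 holds #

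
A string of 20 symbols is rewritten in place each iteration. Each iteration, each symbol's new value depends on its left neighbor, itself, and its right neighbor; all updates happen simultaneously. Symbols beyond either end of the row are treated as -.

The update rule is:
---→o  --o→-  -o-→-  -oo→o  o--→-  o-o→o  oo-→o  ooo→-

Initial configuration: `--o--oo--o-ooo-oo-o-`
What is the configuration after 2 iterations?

o----oo---oo-ooooo--
--oo-oo-o-oooo---o-o

--oo-oo-o-oooo---o-o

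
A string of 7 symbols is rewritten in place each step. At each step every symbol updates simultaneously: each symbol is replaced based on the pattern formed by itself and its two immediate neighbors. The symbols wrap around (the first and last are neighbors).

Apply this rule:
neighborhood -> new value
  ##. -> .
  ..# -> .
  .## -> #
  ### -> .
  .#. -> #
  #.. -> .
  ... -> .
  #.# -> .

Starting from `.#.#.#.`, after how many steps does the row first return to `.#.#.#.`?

1

.#.#.#.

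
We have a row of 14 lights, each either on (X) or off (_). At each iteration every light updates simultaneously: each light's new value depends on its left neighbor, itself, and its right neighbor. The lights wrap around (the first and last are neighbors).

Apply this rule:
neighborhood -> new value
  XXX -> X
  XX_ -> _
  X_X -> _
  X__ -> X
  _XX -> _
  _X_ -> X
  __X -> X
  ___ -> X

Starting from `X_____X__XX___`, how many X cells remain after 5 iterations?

8

XXXXXXXXX__XXX
XXXXXXXX_XX_XX
XXXXXXX______X
XXXXXX_XXXXXX_
_XXXX___XXXX__
count of X: 8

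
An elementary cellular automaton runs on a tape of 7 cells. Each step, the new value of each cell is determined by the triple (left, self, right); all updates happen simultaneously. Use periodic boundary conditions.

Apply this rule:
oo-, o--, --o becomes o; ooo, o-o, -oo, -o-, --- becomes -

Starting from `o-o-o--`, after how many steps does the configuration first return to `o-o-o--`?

28

step 1: -----oo
step 2: o---o-o
step 3: oo-o---
step 4: -o--o-o
step 5: --oo---
step 6: -o-oo--
step 7: o---oo-
step 8: -o-o-o-
step 9: o-----o
step 10: oo---o-
step 11: -oo-o--
step 12: o-o--o-
step 13: ---oo--
step 14: --o-oo-
step 15: -o---oo
step 16: --o-o-o
step 17: oo-----
step 18: -oo---o
step 19: --oo-o-
step 20: -o-o--o
step 21: ----oo-
step 22: ---o-oo
step 23: o-o---o
step 24: o--o-o-
step 25: -oo----
step 26: o-oo---
step 27: ---oo-o
step 28: o-o-o--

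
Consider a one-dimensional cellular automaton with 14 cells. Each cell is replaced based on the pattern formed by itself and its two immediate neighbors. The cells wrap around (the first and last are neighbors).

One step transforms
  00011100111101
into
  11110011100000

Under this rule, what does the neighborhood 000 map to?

At position 1 the neighborhood is 000; the next row has 1 there.

1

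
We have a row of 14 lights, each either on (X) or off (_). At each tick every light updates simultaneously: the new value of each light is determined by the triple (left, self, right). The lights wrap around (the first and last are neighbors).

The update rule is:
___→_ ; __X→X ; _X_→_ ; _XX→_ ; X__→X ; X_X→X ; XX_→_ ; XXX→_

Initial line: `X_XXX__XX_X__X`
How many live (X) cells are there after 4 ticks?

7

tick 1: _X___XX__X_XX_
tick 2: X_X_X__XX_X__X
tick 3: _X_X_XX__X_XX_
tick 4: X_X_X__XX_X__X
count of X: 7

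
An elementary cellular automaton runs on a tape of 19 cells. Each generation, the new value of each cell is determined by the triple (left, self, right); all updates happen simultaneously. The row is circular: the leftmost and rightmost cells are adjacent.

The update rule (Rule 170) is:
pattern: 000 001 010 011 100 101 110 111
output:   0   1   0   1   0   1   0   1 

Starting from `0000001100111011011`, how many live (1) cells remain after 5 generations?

0000011001110110110
0000110011101101100
0001100111011011000
0011001110110110000
0110011101101100000
count of 1: 9

9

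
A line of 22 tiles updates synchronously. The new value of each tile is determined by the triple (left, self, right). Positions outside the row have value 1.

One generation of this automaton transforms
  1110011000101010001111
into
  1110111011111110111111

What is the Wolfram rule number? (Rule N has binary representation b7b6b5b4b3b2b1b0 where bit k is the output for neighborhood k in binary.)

position 0: 111 → 1  (bit 7 = 1)
position 2: 110 → 1  (bit 6 = 1)
position 11: 101 → 1  (bit 5 = 1)
position 3: 100 → 0  (bit 4 = 0)
position 5: 011 → 1  (bit 3 = 1)
position 10: 010 → 1  (bit 2 = 1)
position 4: 001 → 1  (bit 1 = 1)
position 8: 000 → 1  (bit 0 = 1)
bits b7..b0 = 11101111 = 239

239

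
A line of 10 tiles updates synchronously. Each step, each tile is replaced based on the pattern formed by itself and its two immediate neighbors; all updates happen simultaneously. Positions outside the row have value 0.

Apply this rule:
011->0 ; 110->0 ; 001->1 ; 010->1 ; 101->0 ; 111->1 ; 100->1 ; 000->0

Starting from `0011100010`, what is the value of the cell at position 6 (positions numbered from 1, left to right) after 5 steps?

0101010111
1101010010
0001011111
0011001110
0100110101
position 6 holds 1

1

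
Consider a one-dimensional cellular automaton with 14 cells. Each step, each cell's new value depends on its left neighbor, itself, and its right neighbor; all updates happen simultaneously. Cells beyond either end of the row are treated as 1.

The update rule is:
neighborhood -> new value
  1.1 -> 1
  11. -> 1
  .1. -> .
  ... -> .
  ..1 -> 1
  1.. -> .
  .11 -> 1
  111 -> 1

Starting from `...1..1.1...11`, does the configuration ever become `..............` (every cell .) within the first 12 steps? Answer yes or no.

..1..1.1...111
.1..1.1...1111
1..1.1...11111
1.1.1...111111
11.1...1111111
111...11111111
111..111111111
111.1111111111
11111111111111
11111111111111  (fixed point — unchanged through step 12)
step 12 is 11111111111111, still not uniform .

no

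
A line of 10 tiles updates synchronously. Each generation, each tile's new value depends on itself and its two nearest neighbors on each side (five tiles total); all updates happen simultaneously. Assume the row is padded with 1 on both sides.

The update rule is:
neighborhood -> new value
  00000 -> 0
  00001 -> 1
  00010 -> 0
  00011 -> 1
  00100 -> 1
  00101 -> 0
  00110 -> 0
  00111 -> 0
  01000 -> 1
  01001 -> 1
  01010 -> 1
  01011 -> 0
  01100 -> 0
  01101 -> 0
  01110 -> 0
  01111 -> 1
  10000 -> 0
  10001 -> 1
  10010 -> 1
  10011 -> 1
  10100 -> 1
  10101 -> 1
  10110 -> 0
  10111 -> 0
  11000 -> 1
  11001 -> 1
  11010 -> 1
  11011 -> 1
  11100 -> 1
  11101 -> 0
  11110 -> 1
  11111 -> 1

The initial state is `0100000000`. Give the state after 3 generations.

1110000011
1111001101
1111110010

1111110010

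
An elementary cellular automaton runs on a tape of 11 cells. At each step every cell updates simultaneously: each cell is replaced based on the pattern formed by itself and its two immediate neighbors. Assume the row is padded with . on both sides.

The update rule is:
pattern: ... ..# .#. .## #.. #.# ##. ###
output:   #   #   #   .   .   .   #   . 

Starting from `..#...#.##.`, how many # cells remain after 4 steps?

step 1: ###.###..#.
step 2: ..#...#.##.  (repeats step 0; period 2)
step 4: ..#...#.##.
count of #: 4

4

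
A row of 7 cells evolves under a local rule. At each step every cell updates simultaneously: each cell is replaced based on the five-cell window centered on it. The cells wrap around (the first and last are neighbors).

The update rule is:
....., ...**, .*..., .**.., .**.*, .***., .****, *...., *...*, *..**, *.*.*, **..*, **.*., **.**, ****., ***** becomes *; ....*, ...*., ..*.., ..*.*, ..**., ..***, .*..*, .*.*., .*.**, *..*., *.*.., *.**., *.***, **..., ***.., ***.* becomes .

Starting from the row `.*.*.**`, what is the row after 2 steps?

*.*..*.

**.*..*
*.*..*.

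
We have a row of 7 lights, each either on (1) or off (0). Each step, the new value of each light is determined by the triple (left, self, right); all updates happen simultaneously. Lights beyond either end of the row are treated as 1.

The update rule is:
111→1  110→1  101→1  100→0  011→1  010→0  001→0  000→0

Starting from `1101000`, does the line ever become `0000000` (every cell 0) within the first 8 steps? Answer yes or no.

1110000
1110000  (fixed point — unchanged through step 8)
step 8 is 1110000, still not uniform 0

no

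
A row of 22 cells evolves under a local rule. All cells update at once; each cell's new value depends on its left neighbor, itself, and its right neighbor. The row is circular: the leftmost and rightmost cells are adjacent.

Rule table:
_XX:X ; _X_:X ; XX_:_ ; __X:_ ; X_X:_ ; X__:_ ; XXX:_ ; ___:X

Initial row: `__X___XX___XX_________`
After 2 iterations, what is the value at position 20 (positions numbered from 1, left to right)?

_

X_X_X_X__X_X__XXXXXXXX
__X_X_X__X_X__X_______
position 20 holds _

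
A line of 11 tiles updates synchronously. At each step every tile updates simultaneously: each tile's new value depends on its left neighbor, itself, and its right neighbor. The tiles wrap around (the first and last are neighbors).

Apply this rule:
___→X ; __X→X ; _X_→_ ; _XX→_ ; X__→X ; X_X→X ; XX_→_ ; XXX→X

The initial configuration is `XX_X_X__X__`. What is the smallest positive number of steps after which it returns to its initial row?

__X_X_XX_XX
XX_X_X__X__

2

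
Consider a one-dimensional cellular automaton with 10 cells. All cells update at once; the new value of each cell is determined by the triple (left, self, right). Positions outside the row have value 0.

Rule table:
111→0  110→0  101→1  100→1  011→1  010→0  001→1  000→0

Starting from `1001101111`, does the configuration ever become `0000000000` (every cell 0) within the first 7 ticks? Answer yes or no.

no

0111011000
1100110100
1011101010
0110010101
1101101010
1011010101
0110101010
tick 7 is 0110101010, still not uniform 0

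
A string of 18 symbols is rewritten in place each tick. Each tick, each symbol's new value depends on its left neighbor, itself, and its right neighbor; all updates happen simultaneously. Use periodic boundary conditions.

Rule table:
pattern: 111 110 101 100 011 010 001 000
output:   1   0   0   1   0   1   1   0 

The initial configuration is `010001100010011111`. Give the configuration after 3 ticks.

tick 1: 011010010111101110
tick 2: 100011110011000101
tick 3: 010101101100101100

010101101100101100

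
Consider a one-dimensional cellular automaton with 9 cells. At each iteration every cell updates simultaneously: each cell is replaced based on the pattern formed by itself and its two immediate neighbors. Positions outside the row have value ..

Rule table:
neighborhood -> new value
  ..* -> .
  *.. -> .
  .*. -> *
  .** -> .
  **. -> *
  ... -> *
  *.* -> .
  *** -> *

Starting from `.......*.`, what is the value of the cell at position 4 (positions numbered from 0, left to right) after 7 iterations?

******.*.
.*****.*.
..****.*.
*..***.*.
*...**.*.
*.*..*.*.
*.*..*.*.
position 4 holds .

.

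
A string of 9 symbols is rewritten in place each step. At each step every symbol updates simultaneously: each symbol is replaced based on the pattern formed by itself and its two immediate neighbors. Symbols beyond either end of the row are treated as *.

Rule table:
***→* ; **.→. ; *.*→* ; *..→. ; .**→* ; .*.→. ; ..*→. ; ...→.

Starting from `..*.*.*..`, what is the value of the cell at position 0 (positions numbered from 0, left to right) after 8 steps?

.

...*.*...
....*....
.........
.........  (fixed point — unchanged through step 8)
position 0 holds .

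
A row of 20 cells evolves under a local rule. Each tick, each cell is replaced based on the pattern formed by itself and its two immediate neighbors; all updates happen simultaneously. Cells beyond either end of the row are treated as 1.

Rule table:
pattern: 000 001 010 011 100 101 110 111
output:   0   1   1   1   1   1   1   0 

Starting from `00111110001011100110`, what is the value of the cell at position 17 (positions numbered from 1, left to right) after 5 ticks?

1

11100011011110111111
00110111110011100000
11111100011110110001
00000110110011111011
10001111111110001110
position 17 holds 1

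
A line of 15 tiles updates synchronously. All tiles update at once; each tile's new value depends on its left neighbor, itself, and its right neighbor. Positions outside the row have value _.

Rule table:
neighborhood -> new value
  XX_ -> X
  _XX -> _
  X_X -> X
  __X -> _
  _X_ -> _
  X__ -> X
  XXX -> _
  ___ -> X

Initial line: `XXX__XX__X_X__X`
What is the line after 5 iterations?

X__X__XX__XX__X

__XX__XX__X_X__
X__XX__XX__X_XX
_X__XX__XX__X_X
__X__XX__XX__X_
X__X__XX__XX__X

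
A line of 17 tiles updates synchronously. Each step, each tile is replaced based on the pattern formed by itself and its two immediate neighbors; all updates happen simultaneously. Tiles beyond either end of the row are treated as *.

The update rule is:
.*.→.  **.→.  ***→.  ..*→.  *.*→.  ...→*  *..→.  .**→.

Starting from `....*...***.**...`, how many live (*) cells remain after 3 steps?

4

step 1: .**...*........*.
step 2: ....*...******...
step 3: .**...*........*.
count of *: 4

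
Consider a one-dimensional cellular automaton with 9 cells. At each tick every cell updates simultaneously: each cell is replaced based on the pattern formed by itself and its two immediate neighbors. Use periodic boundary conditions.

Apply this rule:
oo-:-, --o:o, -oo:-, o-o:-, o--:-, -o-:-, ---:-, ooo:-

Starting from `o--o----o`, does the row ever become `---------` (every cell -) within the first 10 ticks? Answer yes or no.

--o----o-
-o----o--
o----o---
----o---o
---o---o-
--o---o--
-o---o---
o---o----
---o----o
--o----o-
tick 10 is --o----o-, still not uniform -

no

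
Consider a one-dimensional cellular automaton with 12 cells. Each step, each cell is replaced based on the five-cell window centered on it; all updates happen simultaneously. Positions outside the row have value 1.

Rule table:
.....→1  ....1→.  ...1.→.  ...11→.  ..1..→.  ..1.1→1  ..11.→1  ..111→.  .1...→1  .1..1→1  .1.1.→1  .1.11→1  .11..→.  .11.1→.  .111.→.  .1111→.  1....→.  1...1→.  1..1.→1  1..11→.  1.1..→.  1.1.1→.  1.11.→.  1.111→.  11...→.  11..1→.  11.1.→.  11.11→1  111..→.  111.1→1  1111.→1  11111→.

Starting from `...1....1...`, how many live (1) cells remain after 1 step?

2

step 1: ....1....1..
count of 1: 2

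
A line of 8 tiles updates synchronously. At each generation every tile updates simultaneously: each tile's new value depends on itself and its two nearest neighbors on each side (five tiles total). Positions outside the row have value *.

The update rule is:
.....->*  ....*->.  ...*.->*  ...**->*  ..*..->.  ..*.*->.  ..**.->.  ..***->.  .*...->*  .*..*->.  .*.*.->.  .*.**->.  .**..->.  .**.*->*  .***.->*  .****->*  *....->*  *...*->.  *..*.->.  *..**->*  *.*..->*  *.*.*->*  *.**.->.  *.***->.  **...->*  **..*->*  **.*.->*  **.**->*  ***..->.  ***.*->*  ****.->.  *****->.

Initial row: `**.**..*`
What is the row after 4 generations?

*.**.**.

.**..**.
*..**.**
.**.**.*
*.**.**.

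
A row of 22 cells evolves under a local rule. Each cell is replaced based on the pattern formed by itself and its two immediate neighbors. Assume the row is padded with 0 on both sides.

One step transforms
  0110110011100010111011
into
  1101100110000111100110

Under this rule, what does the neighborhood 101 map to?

At position 3 the neighborhood is 101; the next row has 1 there.

1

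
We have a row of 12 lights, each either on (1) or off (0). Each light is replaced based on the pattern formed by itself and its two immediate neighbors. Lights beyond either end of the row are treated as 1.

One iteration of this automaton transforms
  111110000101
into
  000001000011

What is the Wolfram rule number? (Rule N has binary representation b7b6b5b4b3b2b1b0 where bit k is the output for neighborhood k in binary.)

position 0: 111 → 0  (bit 7 = 0)
position 4: 110 → 0  (bit 6 = 0)
position 10: 101 → 1  (bit 5 = 1)
position 5: 100 → 1  (bit 4 = 1)
position 11: 011 → 1  (bit 3 = 1)
position 9: 010 → 0  (bit 2 = 0)
position 8: 001 → 0  (bit 1 = 0)
position 6: 000 → 0  (bit 0 = 0)
bits b7..b0 = 00111000 = 56

56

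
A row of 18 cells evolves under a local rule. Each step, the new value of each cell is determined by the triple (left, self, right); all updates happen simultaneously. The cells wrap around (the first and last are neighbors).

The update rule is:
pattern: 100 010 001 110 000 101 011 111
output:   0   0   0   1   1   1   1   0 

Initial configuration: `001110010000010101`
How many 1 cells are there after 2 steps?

7

step 1: 001010000111001010
step 2: 100100110101000100
count of 1: 7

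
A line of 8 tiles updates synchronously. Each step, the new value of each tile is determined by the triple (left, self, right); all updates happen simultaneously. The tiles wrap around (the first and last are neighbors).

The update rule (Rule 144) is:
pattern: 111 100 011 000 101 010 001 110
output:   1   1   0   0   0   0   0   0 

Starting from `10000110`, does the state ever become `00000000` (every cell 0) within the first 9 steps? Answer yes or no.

01000000
00100000
00010000
00001000
00000100
00000010
00000001
10000000
01000000
step 9 is 01000000, still not uniform 0

no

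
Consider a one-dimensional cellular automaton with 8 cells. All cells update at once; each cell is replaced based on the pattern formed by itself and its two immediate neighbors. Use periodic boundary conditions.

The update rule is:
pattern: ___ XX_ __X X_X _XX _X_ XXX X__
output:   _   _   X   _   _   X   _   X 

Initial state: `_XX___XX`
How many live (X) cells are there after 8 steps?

___X_X__
__XX_XX_
_X_____X
_XX___XX  (repeats step 0; period 4)
step 8: _XX___XX
count of X: 4

4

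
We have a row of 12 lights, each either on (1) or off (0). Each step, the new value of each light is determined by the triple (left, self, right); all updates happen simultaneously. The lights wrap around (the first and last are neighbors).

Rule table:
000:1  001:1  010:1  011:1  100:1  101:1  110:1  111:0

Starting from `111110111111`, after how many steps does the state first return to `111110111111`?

000011100000
111110111111

2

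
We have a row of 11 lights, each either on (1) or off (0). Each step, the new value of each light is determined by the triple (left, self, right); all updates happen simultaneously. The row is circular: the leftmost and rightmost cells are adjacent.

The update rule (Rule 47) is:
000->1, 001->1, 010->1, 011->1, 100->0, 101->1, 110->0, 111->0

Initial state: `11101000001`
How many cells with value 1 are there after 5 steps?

7

step 1: 00011011111
step 2: 01110110000
step 3: 11001100111
step 4: 00011001100
step 5: 11110011001
count of 1: 7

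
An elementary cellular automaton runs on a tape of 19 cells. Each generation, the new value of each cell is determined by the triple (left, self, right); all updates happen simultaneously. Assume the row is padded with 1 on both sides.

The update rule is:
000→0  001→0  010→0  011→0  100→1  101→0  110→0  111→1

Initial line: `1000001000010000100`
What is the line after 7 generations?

0100100100000100000

0100000100001000010
0010000010000100000
1001000001000010000
0100100000100001000
0010010000010000100
1001001000001000010
0100100100000100000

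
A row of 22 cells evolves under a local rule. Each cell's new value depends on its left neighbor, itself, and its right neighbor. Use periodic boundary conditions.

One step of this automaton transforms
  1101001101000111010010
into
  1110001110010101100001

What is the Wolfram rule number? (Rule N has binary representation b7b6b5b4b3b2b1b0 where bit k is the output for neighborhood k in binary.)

105

position 14: 111 → 0  (bit 7 = 0)
position 1: 110 → 1  (bit 6 = 1)
position 2: 101 → 1  (bit 5 = 1)
position 4: 100 → 0  (bit 4 = 0)
position 0: 011 → 1  (bit 3 = 1)
position 3: 010 → 0  (bit 2 = 0)
position 5: 001 → 0  (bit 1 = 0)
position 11: 000 → 1  (bit 0 = 1)
bits b7..b0 = 01101001 = 105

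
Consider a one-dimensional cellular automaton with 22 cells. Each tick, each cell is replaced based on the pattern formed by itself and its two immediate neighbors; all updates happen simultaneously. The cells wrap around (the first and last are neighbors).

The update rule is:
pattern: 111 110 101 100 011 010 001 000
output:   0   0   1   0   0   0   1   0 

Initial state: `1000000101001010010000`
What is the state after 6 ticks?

0000001010010100100001
0000010100101001000010
0000101001010010000100
0001010010100100001000
0010100101001000010000
0101001010010000100000

0101001010010000100000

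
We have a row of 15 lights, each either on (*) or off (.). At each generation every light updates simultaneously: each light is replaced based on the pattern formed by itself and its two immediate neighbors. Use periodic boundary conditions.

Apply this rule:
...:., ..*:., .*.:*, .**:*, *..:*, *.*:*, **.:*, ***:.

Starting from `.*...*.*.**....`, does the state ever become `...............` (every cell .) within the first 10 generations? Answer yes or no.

no

.**..*******...
.***.*.....**..
.*.****....***.
.***..**...*.**
**.**.***..****
.******.**.*...
.*....*******..
.**...*.....**.
.***..**....***
**.**.***...*.*
generation 10 is **.**.***...*.*, still not uniform .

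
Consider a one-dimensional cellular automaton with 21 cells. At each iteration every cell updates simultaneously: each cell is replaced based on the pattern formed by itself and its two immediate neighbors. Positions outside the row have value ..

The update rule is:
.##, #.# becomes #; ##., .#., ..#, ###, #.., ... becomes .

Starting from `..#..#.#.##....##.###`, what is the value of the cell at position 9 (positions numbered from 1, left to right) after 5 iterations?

......#.##.....#.##..
.......##.......##...
.......#........#....
.....................
.....................
position 9 holds .

.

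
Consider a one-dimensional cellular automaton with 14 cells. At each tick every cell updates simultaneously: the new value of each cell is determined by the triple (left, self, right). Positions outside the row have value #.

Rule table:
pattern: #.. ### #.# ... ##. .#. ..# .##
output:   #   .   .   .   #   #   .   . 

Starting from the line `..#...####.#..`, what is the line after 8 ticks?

.##..##.#.#.#.

tick 1: #.##.....#.##.
tick 2: #..##....#..#.
tick 3: ##..##...##.#.
tick 4: .##..##...#.#.
tick 5: ..##..##..#.#.
tick 6: #..##..##.#.#.
tick 7: ##..##..#.#.#.
tick 8: .##..##.#.#.#.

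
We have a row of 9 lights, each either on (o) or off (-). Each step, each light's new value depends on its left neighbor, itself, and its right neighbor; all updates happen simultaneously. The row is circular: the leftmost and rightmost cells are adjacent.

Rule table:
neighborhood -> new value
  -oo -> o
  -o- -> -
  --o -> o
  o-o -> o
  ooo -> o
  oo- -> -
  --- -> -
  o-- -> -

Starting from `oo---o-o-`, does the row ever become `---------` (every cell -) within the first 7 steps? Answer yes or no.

o---o-o-o
---o-o-oo
--o-o-oo-
-o-o-oo--
o-o-oo---
-o-oo---o
o-oo---o-
step 7 is o-oo---o-, still not uniform -

no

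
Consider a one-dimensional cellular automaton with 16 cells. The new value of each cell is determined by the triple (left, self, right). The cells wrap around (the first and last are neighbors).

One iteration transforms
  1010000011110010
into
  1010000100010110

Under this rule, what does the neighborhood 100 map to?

At position 3 the neighborhood is 100; the next row has 0 there.

0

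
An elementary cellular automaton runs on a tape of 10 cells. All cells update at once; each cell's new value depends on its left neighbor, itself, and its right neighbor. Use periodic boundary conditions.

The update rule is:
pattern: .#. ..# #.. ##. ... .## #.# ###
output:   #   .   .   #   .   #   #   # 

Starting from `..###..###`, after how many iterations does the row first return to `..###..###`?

1

..###..###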